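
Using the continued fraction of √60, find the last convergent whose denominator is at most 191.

√60 = [7; 1, 2, 1, 14, …] (period length 4).
Convergents:
  p_0/q_0 = 7/1
  p_1/q_1 = 8/1
  p_2/q_2 = 23/3
  p_3/q_3 = 31/4
  p_4/q_4 = 457/59
  p_5/q_5 = 488/63
  p_6/q_6 = 1433/185
  p_7/q_7 = 1921/248
q_6 = 185 ≤ 191 < 248 = q_7, so the answer is 1433/185.

1433/185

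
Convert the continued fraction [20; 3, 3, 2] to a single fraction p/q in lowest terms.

Using pₖ = aₖpₖ₋₁ + pₖ₋₂ and qₖ = aₖqₖ₋₁ + qₖ₋₂:
  k=0: a=20, p=20, q=1
  k=1: a=3, p=61, q=3
  k=2: a=3, p=203, q=10
  k=3: a=2, p=467, q=23

467/23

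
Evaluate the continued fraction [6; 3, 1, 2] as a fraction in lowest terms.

69/11

Fold from the inside: start with 2/1.
  1 + 1/2 = 3/2
  3 + 2/3 = 11/3
  6 + 3/11 = 69/11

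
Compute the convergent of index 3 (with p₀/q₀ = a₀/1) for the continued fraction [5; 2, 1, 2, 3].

Using pₖ = aₖpₖ₋₁ + pₖ₋₂, qₖ = aₖqₖ₋₁ + qₖ₋₂ (with p₋₁=1, p₋₂=0, q₋₁=0, q₋₂=1):
  k=0: a=5, p=5, q=1
  k=1: a=2, p=11, q=2
  k=2: a=1, p=16, q=3
  k=3: a=2, p=43, q=8

43/8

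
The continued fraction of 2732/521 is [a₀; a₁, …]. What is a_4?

3

2732 = 5·521 + 127   →  a_0 = 5
521 = 4·127 + 13   →  a_1 = 4
127 = 9·13 + 10   →  a_2 = 9
13 = 1·10 + 3   →  a_3 = 1
10 = 3·3 + 1   →  a_4 = 3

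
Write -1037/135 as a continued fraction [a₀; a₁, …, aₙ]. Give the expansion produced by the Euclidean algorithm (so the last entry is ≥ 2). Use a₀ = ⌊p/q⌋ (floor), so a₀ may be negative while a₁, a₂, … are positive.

-1037 = -8×135 + 43
135 = 3×43 + 6
43 = 7×6 + 1
6 = 6×1 + 0  (stop)
So -1037/135 = [-8; 3, 7, 6].

[-8; 3, 7, 6]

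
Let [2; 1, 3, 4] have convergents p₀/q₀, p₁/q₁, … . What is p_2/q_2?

Using pₖ = aₖpₖ₋₁ + pₖ₋₂, qₖ = aₖqₖ₋₁ + qₖ₋₂ (with p₋₁=1, p₋₂=0, q₋₁=0, q₋₂=1):
  k=0: a=2, p=2, q=1
  k=1: a=1, p=3, q=1
  k=2: a=3, p=11, q=4

11/4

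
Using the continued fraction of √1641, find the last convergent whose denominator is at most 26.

√1641 = [40; 1, 1, 26, 1, 1, 80, …] (period length 6).
Convergents:
  p_0/q_0 = 40/1
  p_1/q_1 = 41/1
  p_2/q_2 = 81/2
  p_3/q_3 = 2147/53
q_2 = 2 ≤ 26 < 53 = q_3, so the answer is 81/2.

81/2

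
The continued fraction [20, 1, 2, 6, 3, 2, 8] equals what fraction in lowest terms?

24241/1172

Fold from the inside: start with 8/1.
  2 + 1/8 = 17/8
  3 + 8/17 = 59/17
  6 + 17/59 = 371/59
  2 + 59/371 = 801/371
  1 + 371/801 = 1172/801
  20 + 801/1172 = 24241/1172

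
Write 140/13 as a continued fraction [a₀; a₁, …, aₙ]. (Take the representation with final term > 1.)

[10; 1, 3, 3]

140 = 10·13 + 10
13 = 1·10 + 3
10 = 3·3 + 1
3 = 3·1 + 0  (stop)
So 140/13 = [10; 1, 3, 3].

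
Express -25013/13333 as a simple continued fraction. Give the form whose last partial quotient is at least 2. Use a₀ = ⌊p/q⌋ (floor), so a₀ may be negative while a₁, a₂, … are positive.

[-2; 8, 15, 6, 18]

-25013 = -2×13333 + 1653
13333 = 8×1653 + 109
1653 = 15×109 + 18
109 = 6×18 + 1
18 = 18×1 + 0  (stop)
So -25013/13333 = [-2; 8, 15, 6, 18].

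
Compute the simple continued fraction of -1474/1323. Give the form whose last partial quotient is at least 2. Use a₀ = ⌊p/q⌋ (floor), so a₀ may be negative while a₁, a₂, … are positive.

[-2; 1, 7, 1, 3, 5, 7]

-1474 = -2*1323 + 1172
1323 = 1*1172 + 151
1172 = 7*151 + 115
151 = 1*115 + 36
115 = 3*36 + 7
36 = 5*7 + 1
7 = 7*1 + 0  (stop)
So -1474/1323 = [-2; 1, 7, 1, 3, 5, 7].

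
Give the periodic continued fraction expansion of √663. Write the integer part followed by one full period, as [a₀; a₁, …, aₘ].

a₀ = ⌊√663⌋ = 25.
With m₀=0, d₀=1 and mₖ₊₁ = dₖaₖ − mₖ, dₖ₊₁ = (n − mₖ₊₁²)/dₖ, aₖ₊₁ = ⌊(a₀+mₖ₊₁)/dₖ₊₁⌋:
  k=1: m=25, d=38, a=1
  k=2: m=13, d=13, a=2
  k=3: m=13, d=38, a=1
  k=4: m=25, d=1, a=50
d=1 and a=2a₀=50 at k=4, so the next step gives (m, d) = (25, 38) again — its k=1 value — and the period has length 4.

[25; 1, 2, 1, 50]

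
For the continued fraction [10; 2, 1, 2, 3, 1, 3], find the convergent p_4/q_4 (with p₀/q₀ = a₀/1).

Using pₖ = aₖpₖ₋₁ + pₖ₋₂, qₖ = aₖqₖ₋₁ + qₖ₋₂ (with p₋₁=1, p₋₂=0, q₋₁=0, q₋₂=1):
  k=0: a=10, p=10, q=1
  k=1: a=2, p=21, q=2
  k=2: a=1, p=31, q=3
  k=3: a=2, p=83, q=8
  k=4: a=3, p=280, q=27

280/27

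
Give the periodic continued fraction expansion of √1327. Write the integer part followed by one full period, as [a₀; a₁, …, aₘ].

a₀ = ⌊√1327⌋ = 36.

[36; 2, 2, 1, 35, 1, 2, 2, 72]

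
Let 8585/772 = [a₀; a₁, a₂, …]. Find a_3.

8585 = 11·772 + 93   →  a_0 = 11
772 = 8·93 + 28   →  a_1 = 8
93 = 3·28 + 9   →  a_2 = 3
28 = 3·9 + 1   →  a_3 = 3

3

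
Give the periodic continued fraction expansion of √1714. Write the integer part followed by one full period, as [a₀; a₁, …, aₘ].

a₀ = ⌊√1714⌋ = 41.
With m₀=0, d₀=1 and mₖ₊₁ = dₖaₖ − mₖ, dₖ₊₁ = (n − mₖ₊₁²)/dₖ, aₖ₊₁ = ⌊(a₀+mₖ₊₁)/dₖ₊₁⌋:
  k=1: m=41, d=33, a=2
  k=2: m=25, d=33, a=2
  k=3: m=41, d=1, a=82
d=1 and a=2a₀=82 at k=3, so the next step gives (m, d) = (41, 33) again — its k=1 value — and the period has length 3.

[41; 2, 2, 82]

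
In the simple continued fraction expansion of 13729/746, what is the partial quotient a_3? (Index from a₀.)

11

13729 = 18·746 + 301   →  a_0 = 18
746 = 2·301 + 144   →  a_1 = 2
301 = 2·144 + 13   →  a_2 = 2
144 = 11·13 + 1   →  a_3 = 11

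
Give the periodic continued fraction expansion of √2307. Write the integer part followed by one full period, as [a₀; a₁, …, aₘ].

a₀ = ⌊√2307⌋ = 48.
With m₀=0, d₀=1 and mₖ₊₁ = dₖaₖ − mₖ, dₖ₊₁ = (n − mₖ₊₁²)/dₖ, aₖ₊₁ = ⌊(a₀+mₖ₊₁)/dₖ₊₁⌋:
  k=1: m=48, d=3, a=32
  k=2: m=48, d=1, a=96
d=1 and a=2a₀=96 at k=2, so the next step gives (m, d) = (48, 3) again — its k=1 value — and the period has length 2.

[48; 32, 96]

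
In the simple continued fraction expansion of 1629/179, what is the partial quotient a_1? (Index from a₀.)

9

1629 = 9·179 + 18   →  a_0 = 9
179 = 9·18 + 17   →  a_1 = 9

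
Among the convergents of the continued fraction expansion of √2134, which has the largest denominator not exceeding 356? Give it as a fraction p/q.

9701/210

√2134 = [46; 5, 8, 5, 92, …] (period length 4).
Convergents:
  p_0/q_0 = 46/1
  p_1/q_1 = 231/5
  p_2/q_2 = 1894/41
  p_3/q_3 = 9701/210
  p_4/q_4 = 894386/19361
q_3 = 210 ≤ 356 < 19361 = q_4, so the answer is 9701/210.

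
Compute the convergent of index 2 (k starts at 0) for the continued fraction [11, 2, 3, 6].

80/7

Using pₖ = aₖpₖ₋₁ + pₖ₋₂, qₖ = aₖqₖ₋₁ + qₖ₋₂ (with p₋₁=1, p₋₂=0, q₋₁=0, q₋₂=1):
  k=0: a=11, p=11, q=1
  k=1: a=2, p=23, q=2
  k=2: a=3, p=80, q=7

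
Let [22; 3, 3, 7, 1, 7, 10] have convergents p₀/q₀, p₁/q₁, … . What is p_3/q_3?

Using pₖ = aₖpₖ₋₁ + pₖ₋₂, qₖ = aₖqₖ₋₁ + qₖ₋₂ (with p₋₁=1, p₋₂=0, q₋₁=0, q₋₂=1):
  k=0: a=22, p=22, q=1
  k=1: a=3, p=67, q=3
  k=2: a=3, p=223, q=10
  k=3: a=7, p=1628, q=73

1628/73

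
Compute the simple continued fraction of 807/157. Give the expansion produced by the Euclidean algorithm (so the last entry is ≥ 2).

807 = 5*157 + 22
157 = 7*22 + 3
22 = 7*3 + 1
3 = 3*1 + 0  (stop)
So 807/157 = [5; 7, 7, 3].

[5; 7, 7, 3]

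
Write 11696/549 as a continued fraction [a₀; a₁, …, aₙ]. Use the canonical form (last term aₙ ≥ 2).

[21; 3, 3, 2, 11, 2]

11696 = 21*549 + 167
549 = 3*167 + 48
167 = 3*48 + 23
48 = 2*23 + 2
23 = 11*2 + 1
2 = 2*1 + 0  (stop)
So 11696/549 = [21; 3, 3, 2, 11, 2].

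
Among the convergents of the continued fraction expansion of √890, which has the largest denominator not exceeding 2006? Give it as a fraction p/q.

√890 = [29; 1, 4, 1, 58, …] (period length 4).
Convergents:
  p_0/q_0 = 29/1
  p_1/q_1 = 30/1
  p_2/q_2 = 149/5
  p_3/q_3 = 179/6
  p_4/q_4 = 10531/353
  p_5/q_5 = 10710/359
  p_6/q_6 = 53371/1789
  p_7/q_7 = 64081/2148
q_6 = 1789 ≤ 2006 < 2148 = q_7, so the answer is 53371/1789.

53371/1789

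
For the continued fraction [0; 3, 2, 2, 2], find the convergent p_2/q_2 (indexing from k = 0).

Using pₖ = aₖpₖ₋₁ + pₖ₋₂, qₖ = aₖqₖ₋₁ + qₖ₋₂ (with p₋₁=1, p₋₂=0, q₋₁=0, q₋₂=1):
  k=0: a=0, p=0, q=1
  k=1: a=3, p=1, q=3
  k=2: a=2, p=2, q=7

2/7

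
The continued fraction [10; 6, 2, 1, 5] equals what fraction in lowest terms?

Using pₖ = aₖpₖ₋₁ + pₖ₋₂ and qₖ = aₖqₖ₋₁ + qₖ₋₂:
  k=0: a=10, p=10, q=1
  k=1: a=6, p=61, q=6
  k=2: a=2, p=132, q=13
  k=3: a=1, p=193, q=19
  k=4: a=5, p=1097, q=108

1097/108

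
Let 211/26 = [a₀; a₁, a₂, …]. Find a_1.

8

211 = 8·26 + 3   →  a_0 = 8
26 = 8·3 + 2   →  a_1 = 8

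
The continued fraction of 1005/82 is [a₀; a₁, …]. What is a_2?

1005 = 12·82 + 21   →  a_0 = 12
82 = 3·21 + 19   →  a_1 = 3
21 = 1·19 + 2   →  a_2 = 1

1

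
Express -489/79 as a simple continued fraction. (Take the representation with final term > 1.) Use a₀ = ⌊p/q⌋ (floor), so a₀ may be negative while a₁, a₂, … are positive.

-489 = -7×79 + 64
79 = 1×64 + 15
64 = 4×15 + 4
15 = 3×4 + 3
4 = 1×3 + 1
3 = 3×1 + 0  (stop)
So -489/79 = [-7; 1, 4, 3, 1, 3].

[-7; 1, 4, 3, 1, 3]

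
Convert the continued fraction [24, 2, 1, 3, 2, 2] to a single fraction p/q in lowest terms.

1486/61

Fold from the inside: start with 2/1.
  2 + 1/2 = 5/2
  3 + 2/5 = 17/5
  1 + 5/17 = 22/17
  2 + 17/22 = 61/22
  24 + 22/61 = 1486/61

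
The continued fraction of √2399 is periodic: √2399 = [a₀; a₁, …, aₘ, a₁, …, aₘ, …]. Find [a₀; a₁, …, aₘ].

a₀ = ⌊√2399⌋ = 48.
With m₀=0, d₀=1 and mₖ₊₁ = dₖaₖ − mₖ, dₖ₊₁ = (n − mₖ₊₁²)/dₖ, aₖ₊₁ = ⌊(a₀+mₖ₊₁)/dₖ₊₁⌋:
  k=1: m=48, d=95, a=1
  k=2: m=47, d=2, a=47
  k=3: m=47, d=95, a=1
  k=4: m=48, d=1, a=96
d=1 and a=2a₀=96 at k=4, so the next step gives (m, d) = (48, 95) again — its k=1 value — and the period has length 4.

[48; 1, 47, 1, 96]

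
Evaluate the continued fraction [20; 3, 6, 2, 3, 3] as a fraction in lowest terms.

Using pₖ = aₖpₖ₋₁ + pₖ₋₂ and qₖ = aₖqₖ₋₁ + qₖ₋₂:
  k=0: a=20, p=20, q=1
  k=1: a=3, p=61, q=3
  k=2: a=6, p=386, q=19
  k=3: a=2, p=833, q=41
  k=4: a=3, p=2885, q=142
  k=5: a=3, p=9488, q=467

9488/467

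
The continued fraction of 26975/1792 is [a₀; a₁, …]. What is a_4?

3

26975 = 15·1792 + 95   →  a_0 = 15
1792 = 18·95 + 82   →  a_1 = 18
95 = 1·82 + 13   →  a_2 = 1
82 = 6·13 + 4   →  a_3 = 6
13 = 3·4 + 1   →  a_4 = 3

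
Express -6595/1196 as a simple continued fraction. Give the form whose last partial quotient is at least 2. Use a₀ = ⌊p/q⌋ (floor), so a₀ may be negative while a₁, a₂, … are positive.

-6595 = -6*1196 + 581
1196 = 2*581 + 34
581 = 17*34 + 3
34 = 11*3 + 1
3 = 3*1 + 0  (stop)
So -6595/1196 = [-6; 2, 17, 11, 3].

[-6; 2, 17, 11, 3]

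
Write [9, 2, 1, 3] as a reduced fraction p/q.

103/11

Using pₖ = aₖpₖ₋₁ + pₖ₋₂ and qₖ = aₖqₖ₋₁ + qₖ₋₂:
  k=0: a=9, p=9, q=1
  k=1: a=2, p=19, q=2
  k=2: a=1, p=28, q=3
  k=3: a=3, p=103, q=11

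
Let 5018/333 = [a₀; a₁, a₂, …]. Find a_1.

5018 = 15·333 + 23   →  a_0 = 15
333 = 14·23 + 11   →  a_1 = 14

14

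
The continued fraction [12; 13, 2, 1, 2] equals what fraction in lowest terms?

1292/107

Using pₖ = aₖpₖ₋₁ + pₖ₋₂ and qₖ = aₖqₖ₋₁ + qₖ₋₂:
  k=0: a=12, p=12, q=1
  k=1: a=13, p=157, q=13
  k=2: a=2, p=326, q=27
  k=3: a=1, p=483, q=40
  k=4: a=2, p=1292, q=107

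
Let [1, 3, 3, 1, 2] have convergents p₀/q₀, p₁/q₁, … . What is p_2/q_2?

13/10

Using pₖ = aₖpₖ₋₁ + pₖ₋₂, qₖ = aₖqₖ₋₁ + qₖ₋₂ (with p₋₁=1, p₋₂=0, q₋₁=0, q₋₂=1):
  k=0: a=1, p=1, q=1
  k=1: a=3, p=4, q=3
  k=2: a=3, p=13, q=10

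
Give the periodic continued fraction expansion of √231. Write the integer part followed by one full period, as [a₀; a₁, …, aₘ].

a₀ = ⌊√231⌋ = 15.
With m₀=0, d₀=1 and mₖ₊₁ = dₖaₖ − mₖ, dₖ₊₁ = (n − mₖ₊₁²)/dₖ, aₖ₊₁ = ⌊(a₀+mₖ₊₁)/dₖ₊₁⌋:
  k=1: m=15, d=6, a=5
  k=2: m=15, d=1, a=30
d=1 and a=2a₀=30 at k=2, so the next step gives (m, d) = (15, 6) again — its k=1 value — and the period has length 2.

[15; 5, 30]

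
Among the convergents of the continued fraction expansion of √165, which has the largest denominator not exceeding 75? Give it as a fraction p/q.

912/71

√165 = [12; 1, 5, 2, 5, 1, 24, …] (period length 6).
Convergents:
  p_0/q_0 = 12/1
  p_1/q_1 = 13/1
  p_2/q_2 = 77/6
  p_3/q_3 = 167/13
  p_4/q_4 = 912/71
  p_5/q_5 = 1079/84
q_4 = 71 ≤ 75 < 84 = q_5, so the answer is 912/71.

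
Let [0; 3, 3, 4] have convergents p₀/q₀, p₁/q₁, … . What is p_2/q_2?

3/10

Using pₖ = aₖpₖ₋₁ + pₖ₋₂, qₖ = aₖqₖ₋₁ + qₖ₋₂ (with p₋₁=1, p₋₂=0, q₋₁=0, q₋₂=1):
  k=0: a=0, p=0, q=1
  k=1: a=3, p=1, q=3
  k=2: a=3, p=3, q=10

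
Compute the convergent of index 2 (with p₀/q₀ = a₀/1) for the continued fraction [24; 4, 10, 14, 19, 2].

994/41

Using pₖ = aₖpₖ₋₁ + pₖ₋₂, qₖ = aₖqₖ₋₁ + qₖ₋₂ (with p₋₁=1, p₋₂=0, q₋₁=0, q₋₂=1):
  k=0: a=24, p=24, q=1
  k=1: a=4, p=97, q=4
  k=2: a=10, p=994, q=41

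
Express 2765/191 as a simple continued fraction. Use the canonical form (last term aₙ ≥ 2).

[14; 2, 10, 9]

2765 = 14×191 + 91
191 = 2×91 + 9
91 = 10×9 + 1
9 = 9×1 + 0  (stop)
So 2765/191 = [14; 2, 10, 9].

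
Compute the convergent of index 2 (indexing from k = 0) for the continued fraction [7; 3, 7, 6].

161/22

Using pₖ = aₖpₖ₋₁ + pₖ₋₂, qₖ = aₖqₖ₋₁ + qₖ₋₂ (with p₋₁=1, p₋₂=0, q₋₁=0, q₋₂=1):
  k=0: a=7, p=7, q=1
  k=1: a=3, p=22, q=3
  k=2: a=7, p=161, q=22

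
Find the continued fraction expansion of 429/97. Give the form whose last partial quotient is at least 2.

429 = 4×97 + 41
97 = 2×41 + 15
41 = 2×15 + 11
15 = 1×11 + 4
11 = 2×4 + 3
4 = 1×3 + 1
3 = 3×1 + 0  (stop)
So 429/97 = [4; 2, 2, 1, 2, 1, 3].

[4; 2, 2, 1, 2, 1, 3]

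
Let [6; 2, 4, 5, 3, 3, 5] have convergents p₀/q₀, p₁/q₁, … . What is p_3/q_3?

303/47

Using pₖ = aₖpₖ₋₁ + pₖ₋₂, qₖ = aₖqₖ₋₁ + qₖ₋₂ (with p₋₁=1, p₋₂=0, q₋₁=0, q₋₂=1):
  k=0: a=6, p=6, q=1
  k=1: a=2, p=13, q=2
  k=2: a=4, p=58, q=9
  k=3: a=5, p=303, q=47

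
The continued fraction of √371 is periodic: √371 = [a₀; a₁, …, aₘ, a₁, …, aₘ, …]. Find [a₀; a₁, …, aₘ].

a₀ = ⌊√371⌋ = 19.
With m₀=0, d₀=1 and mₖ₊₁ = dₖaₖ − mₖ, dₖ₊₁ = (n − mₖ₊₁²)/dₖ, aₖ₊₁ = ⌊(a₀+mₖ₊₁)/dₖ₊₁⌋:
  k=1: m=19, d=10, a=3
  k=2: m=11, d=25, a=1
  k=3: m=14, d=7, a=4
  k=4: m=14, d=25, a=1
  k=5: m=11, d=10, a=3
  k=6: m=19, d=1, a=38
d=1 and a=2a₀=38 at k=6, so the next step gives (m, d) = (19, 10) again — its k=1 value — and the period has length 6.

[19; 3, 1, 4, 1, 3, 38]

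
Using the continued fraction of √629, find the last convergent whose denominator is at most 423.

7850/313

√629 = [25; 12, 1, 1, 12, 50, …] (period length 5).
Convergents:
  p_0/q_0 = 25/1
  p_1/q_1 = 301/12
  p_2/q_2 = 326/13
  p_3/q_3 = 627/25
  p_4/q_4 = 7850/313
  p_5/q_5 = 393127/15675
q_4 = 313 ≤ 423 < 15675 = q_5, so the answer is 7850/313.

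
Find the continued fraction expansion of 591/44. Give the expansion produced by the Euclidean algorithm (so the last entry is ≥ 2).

[13; 2, 3, 6]

591 = 13·44 + 19
44 = 2·19 + 6
19 = 3·6 + 1
6 = 6·1 + 0  (stop)
So 591/44 = [13; 2, 3, 6].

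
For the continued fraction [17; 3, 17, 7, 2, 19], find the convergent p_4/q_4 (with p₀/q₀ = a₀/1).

Using pₖ = aₖpₖ₋₁ + pₖ₋₂, qₖ = aₖqₖ₋₁ + qₖ₋₂ (with p₋₁=1, p₋₂=0, q₋₁=0, q₋₂=1):
  k=0: a=17, p=17, q=1
  k=1: a=3, p=52, q=3
  k=2: a=17, p=901, q=52
  k=3: a=7, p=6359, q=367
  k=4: a=2, p=13619, q=786

13619/786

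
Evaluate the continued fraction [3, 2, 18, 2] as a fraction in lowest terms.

Fold from the inside: start with 2/1.
  18 + 1/2 = 37/2
  2 + 2/37 = 76/37
  3 + 37/76 = 265/76

265/76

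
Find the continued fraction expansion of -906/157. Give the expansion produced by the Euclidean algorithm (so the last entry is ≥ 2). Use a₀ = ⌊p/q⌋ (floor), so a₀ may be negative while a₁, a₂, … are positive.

[-6; 4, 2, 1, 3, 3]

-906 = -6·157 + 36
157 = 4·36 + 13
36 = 2·13 + 10
13 = 1·10 + 3
10 = 3·3 + 1
3 = 3·1 + 0  (stop)
So -906/157 = [-6; 4, 2, 1, 3, 3].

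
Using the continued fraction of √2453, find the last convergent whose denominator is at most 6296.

√2453 = [49; 1, 1, 8, 1, 1, 98, …] (period length 6).
Convergents:
  p_0/q_0 = 49/1
  p_1/q_1 = 50/1
  p_2/q_2 = 99/2
  p_3/q_3 = 842/17
  p_4/q_4 = 941/19
  p_5/q_5 = 1783/36
  p_6/q_6 = 175675/3547
  p_7/q_7 = 177458/3583
  p_8/q_8 = 353133/7130
q_7 = 3583 ≤ 6296 < 7130 = q_8, so the answer is 177458/3583.

177458/3583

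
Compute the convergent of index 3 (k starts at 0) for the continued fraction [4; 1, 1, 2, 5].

23/5

Using pₖ = aₖpₖ₋₁ + pₖ₋₂, qₖ = aₖqₖ₋₁ + qₖ₋₂ (with p₋₁=1, p₋₂=0, q₋₁=0, q₋₂=1):
  k=0: a=4, p=4, q=1
  k=1: a=1, p=5, q=1
  k=2: a=1, p=9, q=2
  k=3: a=2, p=23, q=5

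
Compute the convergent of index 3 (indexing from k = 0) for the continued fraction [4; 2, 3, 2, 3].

71/16

Using pₖ = aₖpₖ₋₁ + pₖ₋₂, qₖ = aₖqₖ₋₁ + qₖ₋₂ (with p₋₁=1, p₋₂=0, q₋₁=0, q₋₂=1):
  k=0: a=4, p=4, q=1
  k=1: a=2, p=9, q=2
  k=2: a=3, p=31, q=7
  k=3: a=2, p=71, q=16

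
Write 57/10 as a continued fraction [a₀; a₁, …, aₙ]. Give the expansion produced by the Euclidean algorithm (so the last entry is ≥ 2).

[5; 1, 2, 3]

57 = 5×10 + 7
10 = 1×7 + 3
7 = 2×3 + 1
3 = 3×1 + 0  (stop)
So 57/10 = [5; 1, 2, 3].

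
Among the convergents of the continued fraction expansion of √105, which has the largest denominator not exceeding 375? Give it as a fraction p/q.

√105 = [10; 4, 20, …] (period length 2).
Convergents:
  p_0/q_0 = 10/1
  p_1/q_1 = 41/4
  p_2/q_2 = 830/81
  p_3/q_3 = 3361/328
  p_4/q_4 = 68050/6641
q_3 = 328 ≤ 375 < 6641 = q_4, so the answer is 3361/328.

3361/328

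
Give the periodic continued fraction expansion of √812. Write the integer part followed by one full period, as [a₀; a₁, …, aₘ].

a₀ = ⌊√812⌋ = 28.
With m₀=0, d₀=1 and mₖ₊₁ = dₖaₖ − mₖ, dₖ₊₁ = (n − mₖ₊₁²)/dₖ, aₖ₊₁ = ⌊(a₀+mₖ₊₁)/dₖ₊₁⌋:
  k=1: m=28, d=28, a=2
  k=2: m=28, d=1, a=56
d=1 and a=2a₀=56 at k=2, so the next step gives (m, d) = (28, 28) again — its k=1 value — and the period has length 2.

[28; 2, 56]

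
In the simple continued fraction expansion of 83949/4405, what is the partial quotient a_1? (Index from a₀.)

83949 = 19·4405 + 254   →  a_0 = 19
4405 = 17·254 + 87   →  a_1 = 17

17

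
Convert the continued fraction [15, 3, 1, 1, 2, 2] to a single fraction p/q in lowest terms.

Fold from the inside: start with 2/1.
  2 + 1/2 = 5/2
  1 + 2/5 = 7/5
  1 + 5/7 = 12/7
  3 + 7/12 = 43/12
  15 + 12/43 = 657/43

657/43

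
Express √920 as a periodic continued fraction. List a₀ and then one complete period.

a₀ = ⌊√920⌋ = 30.
With m₀=0, d₀=1 and mₖ₊₁ = dₖaₖ − mₖ, dₖ₊₁ = (n − mₖ₊₁²)/dₖ, aₖ₊₁ = ⌊(a₀+mₖ₊₁)/dₖ₊₁⌋:
  k=1: m=30, d=20, a=3
  k=2: m=30, d=1, a=60
d=1 and a=2a₀=60 at k=2, so the next step gives (m, d) = (30, 20) again — its k=1 value — and the period has length 2.

[30; 3, 60]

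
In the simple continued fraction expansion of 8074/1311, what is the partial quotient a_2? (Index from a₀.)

8074 = 6·1311 + 208   →  a_0 = 6
1311 = 6·208 + 63   →  a_1 = 6
208 = 3·63 + 19   →  a_2 = 3

3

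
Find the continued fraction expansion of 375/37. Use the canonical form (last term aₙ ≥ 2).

[10; 7, 2, 2]

375 = 10·37 + 5
37 = 7·5 + 2
5 = 2·2 + 1
2 = 2·1 + 0  (stop)
So 375/37 = [10; 7, 2, 2].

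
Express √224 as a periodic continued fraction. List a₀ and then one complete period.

a₀ = ⌊√224⌋ = 14.

[14; 1, 28]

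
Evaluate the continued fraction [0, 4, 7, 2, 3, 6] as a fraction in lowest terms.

327/1352

Using pₖ = aₖpₖ₋₁ + pₖ₋₂ and qₖ = aₖqₖ₋₁ + qₖ₋₂:
  k=0: a=0, p=0, q=1
  k=1: a=4, p=1, q=4
  k=2: a=7, p=7, q=29
  k=3: a=2, p=15, q=62
  k=4: a=3, p=52, q=215
  k=5: a=6, p=327, q=1352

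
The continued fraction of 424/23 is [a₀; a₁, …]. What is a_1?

424 = 18·23 + 10   →  a_0 = 18
23 = 2·10 + 3   →  a_1 = 2

2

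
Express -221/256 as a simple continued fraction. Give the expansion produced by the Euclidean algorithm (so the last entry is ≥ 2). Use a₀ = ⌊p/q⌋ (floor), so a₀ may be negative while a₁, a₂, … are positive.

-221 = -1×256 + 35
256 = 7×35 + 11
35 = 3×11 + 2
11 = 5×2 + 1
2 = 2×1 + 0  (stop)
So -221/256 = [-1; 7, 3, 5, 2].

[-1; 7, 3, 5, 2]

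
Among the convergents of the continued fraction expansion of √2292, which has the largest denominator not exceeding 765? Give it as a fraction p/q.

√2292 = [47; 1, 6, 1, 94, …] (period length 4).
Convergents:
  p_0/q_0 = 47/1
  p_1/q_1 = 48/1
  p_2/q_2 = 335/7
  p_3/q_3 = 383/8
  p_4/q_4 = 36337/759
  p_5/q_5 = 36720/767
q_4 = 759 ≤ 765 < 767 = q_5, so the answer is 36337/759.

36337/759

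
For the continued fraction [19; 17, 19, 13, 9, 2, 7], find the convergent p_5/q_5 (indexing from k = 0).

Using pₖ = aₖpₖ₋₁ + pₖ₋₂, qₖ = aₖqₖ₋₁ + qₖ₋₂ (with p₋₁=1, p₋₂=0, q₋₁=0, q₋₂=1):
  k=0: a=19, p=19, q=1
  k=1: a=17, p=324, q=17
  k=2: a=19, p=6175, q=324
  k=3: a=13, p=80599, q=4229
  k=4: a=9, p=731566, q=38385
  k=5: a=2, p=1543731, q=80999

1543731/80999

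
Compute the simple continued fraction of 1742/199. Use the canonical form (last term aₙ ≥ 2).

1742 = 8×199 + 150
199 = 1×150 + 49
150 = 3×49 + 3
49 = 16×3 + 1
3 = 3×1 + 0  (stop)
So 1742/199 = [8; 1, 3, 16, 3].

[8; 1, 3, 16, 3]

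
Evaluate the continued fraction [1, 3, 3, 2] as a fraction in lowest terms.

Using pₖ = aₖpₖ₋₁ + pₖ₋₂ and qₖ = aₖqₖ₋₁ + qₖ₋₂:
  k=0: a=1, p=1, q=1
  k=1: a=3, p=4, q=3
  k=2: a=3, p=13, q=10
  k=3: a=2, p=30, q=23

30/23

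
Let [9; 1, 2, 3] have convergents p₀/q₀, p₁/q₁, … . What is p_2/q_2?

Using pₖ = aₖpₖ₋₁ + pₖ₋₂, qₖ = aₖqₖ₋₁ + qₖ₋₂ (with p₋₁=1, p₋₂=0, q₋₁=0, q₋₂=1):
  k=0: a=9, p=9, q=1
  k=1: a=1, p=10, q=1
  k=2: a=2, p=29, q=3

29/3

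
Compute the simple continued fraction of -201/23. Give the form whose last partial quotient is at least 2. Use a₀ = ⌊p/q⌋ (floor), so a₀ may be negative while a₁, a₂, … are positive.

-201 = -9·23 + 6
23 = 3·6 + 5
6 = 1·5 + 1
5 = 5·1 + 0  (stop)
So -201/23 = [-9; 3, 1, 5].

[-9; 3, 1, 5]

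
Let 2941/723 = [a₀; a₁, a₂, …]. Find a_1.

14

2941 = 4·723 + 49   →  a_0 = 4
723 = 14·49 + 37   →  a_1 = 14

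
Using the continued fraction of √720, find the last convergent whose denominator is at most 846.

√720 = [26; 1, 4, 1, 52, …] (period length 4).
Convergents:
  p_0/q_0 = 26/1
  p_1/q_1 = 27/1
  p_2/q_2 = 134/5
  p_3/q_3 = 161/6
  p_4/q_4 = 8506/317
  p_5/q_5 = 8667/323
  p_6/q_6 = 43174/1609
q_5 = 323 ≤ 846 < 1609 = q_6, so the answer is 8667/323.

8667/323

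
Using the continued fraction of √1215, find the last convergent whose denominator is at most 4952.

119071/3416

√1215 = [34; 1, 5, 1, 68, …] (period length 4).
Convergents:
  p_0/q_0 = 34/1
  p_1/q_1 = 35/1
  p_2/q_2 = 209/6
  p_3/q_3 = 244/7
  p_4/q_4 = 16801/482
  p_5/q_5 = 17045/489
  p_6/q_6 = 102026/2927
  p_7/q_7 = 119071/3416
  p_8/q_8 = 8198854/235215
q_7 = 3416 ≤ 4952 < 235215 = q_8, so the answer is 119071/3416.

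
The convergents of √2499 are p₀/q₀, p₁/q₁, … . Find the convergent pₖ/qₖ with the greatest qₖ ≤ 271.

√2499 = [49; 1, 98, …] (period length 2).
Convergents:
  p_0/q_0 = 49/1
  p_1/q_1 = 50/1
  p_2/q_2 = 4949/99
  p_3/q_3 = 4999/100
  p_4/q_4 = 494851/9899
q_3 = 100 ≤ 271 < 9899 = q_4, so the answer is 4999/100.

4999/100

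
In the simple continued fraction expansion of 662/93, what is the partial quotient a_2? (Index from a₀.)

662 = 7·93 + 11   →  a_0 = 7
93 = 8·11 + 5   →  a_1 = 8
11 = 2·5 + 1   →  a_2 = 2

2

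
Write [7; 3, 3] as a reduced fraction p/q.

Fold from the inside: start with 3/1.
  3 + 1/3 = 10/3
  7 + 3/10 = 73/10

73/10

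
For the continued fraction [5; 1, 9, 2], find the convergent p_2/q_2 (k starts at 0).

Using pₖ = aₖpₖ₋₁ + pₖ₋₂, qₖ = aₖqₖ₋₁ + qₖ₋₂ (with p₋₁=1, p₋₂=0, q₋₁=0, q₋₂=1):
  k=0: a=5, p=5, q=1
  k=1: a=1, p=6, q=1
  k=2: a=9, p=59, q=10

59/10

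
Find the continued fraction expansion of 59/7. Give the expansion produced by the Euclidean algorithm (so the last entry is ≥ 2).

59 = 8×7 + 3
7 = 2×3 + 1
3 = 3×1 + 0  (stop)
So 59/7 = [8; 2, 3].

[8; 2, 3]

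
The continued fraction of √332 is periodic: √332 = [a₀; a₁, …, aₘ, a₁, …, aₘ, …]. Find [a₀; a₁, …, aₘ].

[18; 4, 1, 1, 8, 1, 1, 4, 36]

a₀ = ⌊√332⌋ = 18.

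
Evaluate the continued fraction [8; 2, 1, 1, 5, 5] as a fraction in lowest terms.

Using pₖ = aₖpₖ₋₁ + pₖ₋₂ and qₖ = aₖqₖ₋₁ + qₖ₋₂:
  k=0: a=8, p=8, q=1
  k=1: a=2, p=17, q=2
  k=2: a=1, p=25, q=3
  k=3: a=1, p=42, q=5
  k=4: a=5, p=235, q=28
  k=5: a=5, p=1217, q=145

1217/145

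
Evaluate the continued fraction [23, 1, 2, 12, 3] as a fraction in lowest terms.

Fold from the inside: start with 3/1.
  12 + 1/3 = 37/3
  2 + 3/37 = 77/37
  1 + 37/77 = 114/77
  23 + 77/114 = 2699/114

2699/114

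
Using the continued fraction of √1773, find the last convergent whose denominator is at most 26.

800/19

√1773 = [42; 9, 2, 1, 8, 1, 2, 9, 84, …] (period length 8).
Convergents:
  p_0/q_0 = 42/1
  p_1/q_1 = 379/9
  p_2/q_2 = 800/19
  p_3/q_3 = 1179/28
q_2 = 19 ≤ 26 < 28 = q_3, so the answer is 800/19.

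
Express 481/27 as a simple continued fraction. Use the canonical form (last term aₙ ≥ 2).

[17; 1, 4, 2, 2]

481 = 17×27 + 22
27 = 1×22 + 5
22 = 4×5 + 2
5 = 2×2 + 1
2 = 2×1 + 0  (stop)
So 481/27 = [17; 1, 4, 2, 2].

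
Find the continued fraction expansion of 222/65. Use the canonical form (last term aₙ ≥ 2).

[3; 2, 2, 2, 5]

222 = 3·65 + 27
65 = 2·27 + 11
27 = 2·11 + 5
11 = 2·5 + 1
5 = 5·1 + 0  (stop)
So 222/65 = [3; 2, 2, 2, 5].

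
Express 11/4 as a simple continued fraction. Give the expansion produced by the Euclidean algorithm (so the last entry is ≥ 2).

11 = 2×4 + 3
4 = 1×3 + 1
3 = 3×1 + 0  (stop)
So 11/4 = [2; 1, 3].

[2; 1, 3]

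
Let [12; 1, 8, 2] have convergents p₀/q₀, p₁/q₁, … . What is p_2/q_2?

116/9

Using pₖ = aₖpₖ₋₁ + pₖ₋₂, qₖ = aₖqₖ₋₁ + qₖ₋₂ (with p₋₁=1, p₋₂=0, q₋₁=0, q₋₂=1):
  k=0: a=12, p=12, q=1
  k=1: a=1, p=13, q=1
  k=2: a=8, p=116, q=9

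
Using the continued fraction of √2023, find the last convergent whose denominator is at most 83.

2024/45

√2023 = [44; 1, 43, 1, 88, …] (period length 4).
Convergents:
  p_0/q_0 = 44/1
  p_1/q_1 = 45/1
  p_2/q_2 = 1979/44
  p_3/q_3 = 2024/45
  p_4/q_4 = 180091/4004
q_3 = 45 ≤ 83 < 4004 = q_4, so the answer is 2024/45.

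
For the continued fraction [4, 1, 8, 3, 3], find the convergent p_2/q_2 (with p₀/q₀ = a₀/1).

Using pₖ = aₖpₖ₋₁ + pₖ₋₂, qₖ = aₖqₖ₋₁ + qₖ₋₂ (with p₋₁=1, p₋₂=0, q₋₁=0, q₋₂=1):
  k=0: a=4, p=4, q=1
  k=1: a=1, p=5, q=1
  k=2: a=8, p=44, q=9

44/9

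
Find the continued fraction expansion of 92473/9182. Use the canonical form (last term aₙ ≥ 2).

[10; 14, 16, 3, 13]

92473 = 10*9182 + 653
9182 = 14*653 + 40
653 = 16*40 + 13
40 = 3*13 + 1
13 = 13*1 + 0  (stop)
So 92473/9182 = [10; 14, 16, 3, 13].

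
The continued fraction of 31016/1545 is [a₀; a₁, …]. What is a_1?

31016 = 20·1545 + 116   →  a_0 = 20
1545 = 13·116 + 37   →  a_1 = 13

13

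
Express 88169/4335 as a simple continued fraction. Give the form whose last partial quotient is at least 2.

88169 = 20×4335 + 1469
4335 = 2×1469 + 1397
1469 = 1×1397 + 72
1397 = 19×72 + 29
72 = 2×29 + 14
29 = 2×14 + 1
14 = 14×1 + 0  (stop)
So 88169/4335 = [20; 2, 1, 19, 2, 2, 14].

[20; 2, 1, 19, 2, 2, 14]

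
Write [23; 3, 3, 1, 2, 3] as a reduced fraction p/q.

2820/121

Fold from the inside: start with 3/1.
  2 + 1/3 = 7/3
  1 + 3/7 = 10/7
  3 + 7/10 = 37/10
  3 + 10/37 = 121/37
  23 + 37/121 = 2820/121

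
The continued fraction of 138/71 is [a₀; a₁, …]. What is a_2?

16

138 = 1·71 + 67   →  a_0 = 1
71 = 1·67 + 4   →  a_1 = 1
67 = 16·4 + 3   →  a_2 = 16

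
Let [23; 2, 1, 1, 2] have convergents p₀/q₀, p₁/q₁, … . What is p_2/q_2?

Using pₖ = aₖpₖ₋₁ + pₖ₋₂, qₖ = aₖqₖ₋₁ + qₖ₋₂ (with p₋₁=1, p₋₂=0, q₋₁=0, q₋₂=1):
  k=0: a=23, p=23, q=1
  k=1: a=2, p=47, q=2
  k=2: a=1, p=70, q=3

70/3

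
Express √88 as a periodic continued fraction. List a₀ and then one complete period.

[9; 2, 1, 1, 1, 2, 18]

a₀ = ⌊√88⌋ = 9.
With m₀=0, d₀=1 and mₖ₊₁ = dₖaₖ − mₖ, dₖ₊₁ = (n − mₖ₊₁²)/dₖ, aₖ₊₁ = ⌊(a₀+mₖ₊₁)/dₖ₊₁⌋:
  k=1: m=9, d=7, a=2
  k=2: m=5, d=9, a=1
  k=3: m=4, d=8, a=1
  k=4: m=4, d=9, a=1
  k=5: m=5, d=7, a=2
  k=6: m=9, d=1, a=18
d=1 and a=2a₀=18 at k=6, so the next step gives (m, d) = (9, 7) again — its k=1 value — and the period has length 6.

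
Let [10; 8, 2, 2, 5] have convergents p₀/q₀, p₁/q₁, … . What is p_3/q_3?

Using pₖ = aₖpₖ₋₁ + pₖ₋₂, qₖ = aₖqₖ₋₁ + qₖ₋₂ (with p₋₁=1, p₋₂=0, q₋₁=0, q₋₂=1):
  k=0: a=10, p=10, q=1
  k=1: a=8, p=81, q=8
  k=2: a=2, p=172, q=17
  k=3: a=2, p=425, q=42

425/42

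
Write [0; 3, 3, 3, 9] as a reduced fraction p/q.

Using pₖ = aₖpₖ₋₁ + pₖ₋₂ and qₖ = aₖqₖ₋₁ + qₖ₋₂:
  k=0: a=0, p=0, q=1
  k=1: a=3, p=1, q=3
  k=2: a=3, p=3, q=10
  k=3: a=3, p=10, q=33
  k=4: a=9, p=93, q=307

93/307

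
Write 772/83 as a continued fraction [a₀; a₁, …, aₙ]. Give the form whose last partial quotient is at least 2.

[9; 3, 3, 8]

772 = 9*83 + 25
83 = 3*25 + 8
25 = 3*8 + 1
8 = 8*1 + 0  (stop)
So 772/83 = [9; 3, 3, 8].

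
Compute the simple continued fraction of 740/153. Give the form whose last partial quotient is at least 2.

740 = 4×153 + 128
153 = 1×128 + 25
128 = 5×25 + 3
25 = 8×3 + 1
3 = 3×1 + 0  (stop)
So 740/153 = [4; 1, 5, 8, 3].

[4; 1, 5, 8, 3]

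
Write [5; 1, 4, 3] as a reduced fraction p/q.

Fold from the inside: start with 3/1.
  4 + 1/3 = 13/3
  1 + 3/13 = 16/13
  5 + 13/16 = 93/16

93/16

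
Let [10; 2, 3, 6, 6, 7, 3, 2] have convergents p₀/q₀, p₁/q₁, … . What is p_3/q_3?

Using pₖ = aₖpₖ₋₁ + pₖ₋₂, qₖ = aₖqₖ₋₁ + qₖ₋₂ (with p₋₁=1, p₋₂=0, q₋₁=0, q₋₂=1):
  k=0: a=10, p=10, q=1
  k=1: a=2, p=21, q=2
  k=2: a=3, p=73, q=7
  k=3: a=6, p=459, q=44

459/44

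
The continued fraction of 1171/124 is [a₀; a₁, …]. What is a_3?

1

1171 = 9·124 + 55   →  a_0 = 9
124 = 2·55 + 14   →  a_1 = 2
55 = 3·14 + 13   →  a_2 = 3
14 = 1·13 + 1   →  a_3 = 1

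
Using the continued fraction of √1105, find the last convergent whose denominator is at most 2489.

28488/857

√1105 = [33; 4, 7, 7, 4, 66, …] (period length 5).
Convergents:
  p_0/q_0 = 33/1
  p_1/q_1 = 133/4
  p_2/q_2 = 964/29
  p_3/q_3 = 6881/207
  p_4/q_4 = 28488/857
  p_5/q_5 = 1887089/56769
q_4 = 857 ≤ 2489 < 56769 = q_5, so the answer is 28488/857.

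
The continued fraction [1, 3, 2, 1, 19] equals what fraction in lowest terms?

256/197

Using pₖ = aₖpₖ₋₁ + pₖ₋₂ and qₖ = aₖqₖ₋₁ + qₖ₋₂:
  k=0: a=1, p=1, q=1
  k=1: a=3, p=4, q=3
  k=2: a=2, p=9, q=7
  k=3: a=1, p=13, q=10
  k=4: a=19, p=256, q=197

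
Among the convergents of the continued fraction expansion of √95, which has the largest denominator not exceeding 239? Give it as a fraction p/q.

2271/233

√95 = [9; 1, 2, 1, 18, …] (period length 4).
Convergents:
  p_0/q_0 = 9/1
  p_1/q_1 = 10/1
  p_2/q_2 = 29/3
  p_3/q_3 = 39/4
  p_4/q_4 = 731/75
  p_5/q_5 = 770/79
  p_6/q_6 = 2271/233
  p_7/q_7 = 3041/312
q_6 = 233 ≤ 239 < 312 = q_7, so the answer is 2271/233.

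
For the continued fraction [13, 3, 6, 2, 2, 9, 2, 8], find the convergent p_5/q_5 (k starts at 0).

12651/950

Using pₖ = aₖpₖ₋₁ + pₖ₋₂, qₖ = aₖqₖ₋₁ + qₖ₋₂ (with p₋₁=1, p₋₂=0, q₋₁=0, q₋₂=1):
  k=0: a=13, p=13, q=1
  k=1: a=3, p=40, q=3
  k=2: a=6, p=253, q=19
  k=3: a=2, p=546, q=41
  k=4: a=2, p=1345, q=101
  k=5: a=9, p=12651, q=950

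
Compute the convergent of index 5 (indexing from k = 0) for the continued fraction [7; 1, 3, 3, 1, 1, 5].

233/30

Using pₖ = aₖpₖ₋₁ + pₖ₋₂, qₖ = aₖqₖ₋₁ + qₖ₋₂ (with p₋₁=1, p₋₂=0, q₋₁=0, q₋₂=1):
  k=0: a=7, p=7, q=1
  k=1: a=1, p=8, q=1
  k=2: a=3, p=31, q=4
  k=3: a=3, p=101, q=13
  k=4: a=1, p=132, q=17
  k=5: a=1, p=233, q=30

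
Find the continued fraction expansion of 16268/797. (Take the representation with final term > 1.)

16268 = 20×797 + 328
797 = 2×328 + 141
328 = 2×141 + 46
141 = 3×46 + 3
46 = 15×3 + 1
3 = 3×1 + 0  (stop)
So 16268/797 = [20; 2, 2, 3, 15, 3].

[20; 2, 2, 3, 15, 3]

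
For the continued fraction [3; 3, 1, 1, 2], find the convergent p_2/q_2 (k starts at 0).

Using pₖ = aₖpₖ₋₁ + pₖ₋₂, qₖ = aₖqₖ₋₁ + qₖ₋₂ (with p₋₁=1, p₋₂=0, q₋₁=0, q₋₂=1):
  k=0: a=3, p=3, q=1
  k=1: a=3, p=10, q=3
  k=2: a=1, p=13, q=4

13/4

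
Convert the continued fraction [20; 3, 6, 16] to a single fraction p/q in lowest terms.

Using pₖ = aₖpₖ₋₁ + pₖ₋₂ and qₖ = aₖqₖ₋₁ + qₖ₋₂:
  k=0: a=20, p=20, q=1
  k=1: a=3, p=61, q=3
  k=2: a=6, p=386, q=19
  k=3: a=16, p=6237, q=307

6237/307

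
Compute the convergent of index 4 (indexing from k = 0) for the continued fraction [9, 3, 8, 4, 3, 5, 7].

Using pₖ = aₖpₖ₋₁ + pₖ₋₂, qₖ = aₖqₖ₋₁ + qₖ₋₂ (with p₋₁=1, p₋₂=0, q₋₁=0, q₋₂=1):
  k=0: a=9, p=9, q=1
  k=1: a=3, p=28, q=3
  k=2: a=8, p=233, q=25
  k=3: a=4, p=960, q=103
  k=4: a=3, p=3113, q=334

3113/334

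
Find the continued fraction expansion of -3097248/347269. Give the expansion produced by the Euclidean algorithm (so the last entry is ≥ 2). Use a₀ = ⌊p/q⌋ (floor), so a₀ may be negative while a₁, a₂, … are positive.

-3097248 = -9*347269 + 28173
347269 = 12*28173 + 9193
28173 = 3*9193 + 594
9193 = 15*594 + 283
594 = 2*283 + 28
283 = 10*28 + 3
28 = 9*3 + 1
3 = 3*1 + 0  (stop)
So -3097248/347269 = [-9; 12, 3, 15, 2, 10, 9, 3].

[-9; 12, 3, 15, 2, 10, 9, 3]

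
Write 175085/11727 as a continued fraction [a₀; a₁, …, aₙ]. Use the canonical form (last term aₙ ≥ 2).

175085 = 14×11727 + 10907
11727 = 1×10907 + 820
10907 = 13×820 + 247
820 = 3×247 + 79
247 = 3×79 + 10
79 = 7×10 + 9
10 = 1×9 + 1
9 = 9×1 + 0  (stop)
So 175085/11727 = [14; 1, 13, 3, 3, 7, 1, 9].

[14; 1, 13, 3, 3, 7, 1, 9]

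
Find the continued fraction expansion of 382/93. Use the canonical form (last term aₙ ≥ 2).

382 = 4·93 + 10
93 = 9·10 + 3
10 = 3·3 + 1
3 = 3·1 + 0  (stop)
So 382/93 = [4; 9, 3, 3].

[4; 9, 3, 3]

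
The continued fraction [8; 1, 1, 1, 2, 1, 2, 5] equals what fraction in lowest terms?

1390/161

Using pₖ = aₖpₖ₋₁ + pₖ₋₂ and qₖ = aₖqₖ₋₁ + qₖ₋₂:
  k=0: a=8, p=8, q=1
  k=1: a=1, p=9, q=1
  k=2: a=1, p=17, q=2
  k=3: a=1, p=26, q=3
  k=4: a=2, p=69, q=8
  k=5: a=1, p=95, q=11
  k=6: a=2, p=259, q=30
  k=7: a=5, p=1390, q=161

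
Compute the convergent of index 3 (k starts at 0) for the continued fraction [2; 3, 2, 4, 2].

Using pₖ = aₖpₖ₋₁ + pₖ₋₂, qₖ = aₖqₖ₋₁ + qₖ₋₂ (with p₋₁=1, p₋₂=0, q₋₁=0, q₋₂=1):
  k=0: a=2, p=2, q=1
  k=1: a=3, p=7, q=3
  k=2: a=2, p=16, q=7
  k=3: a=4, p=71, q=31

71/31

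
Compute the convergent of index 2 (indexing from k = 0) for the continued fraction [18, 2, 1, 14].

Using pₖ = aₖpₖ₋₁ + pₖ₋₂, qₖ = aₖqₖ₋₁ + qₖ₋₂ (with p₋₁=1, p₋₂=0, q₋₁=0, q₋₂=1):
  k=0: a=18, p=18, q=1
  k=1: a=2, p=37, q=2
  k=2: a=1, p=55, q=3

55/3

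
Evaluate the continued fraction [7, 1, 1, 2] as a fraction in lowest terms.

Fold from the inside: start with 2/1.
  1 + 1/2 = 3/2
  1 + 2/3 = 5/3
  7 + 3/5 = 38/5

38/5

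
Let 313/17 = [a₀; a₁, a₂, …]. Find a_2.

313 = 18·17 + 7   →  a_0 = 18
17 = 2·7 + 3   →  a_1 = 2
7 = 2·3 + 1   →  a_2 = 2

2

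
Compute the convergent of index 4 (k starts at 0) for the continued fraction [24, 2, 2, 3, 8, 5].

3442/141

Using pₖ = aₖpₖ₋₁ + pₖ₋₂, qₖ = aₖqₖ₋₁ + qₖ₋₂ (with p₋₁=1, p₋₂=0, q₋₁=0, q₋₂=1):
  k=0: a=24, p=24, q=1
  k=1: a=2, p=49, q=2
  k=2: a=2, p=122, q=5
  k=3: a=3, p=415, q=17
  k=4: a=8, p=3442, q=141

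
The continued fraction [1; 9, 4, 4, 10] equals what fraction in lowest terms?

1781/1607

Fold from the inside: start with 10/1.
  4 + 1/10 = 41/10
  4 + 10/41 = 174/41
  9 + 41/174 = 1607/174
  1 + 174/1607 = 1781/1607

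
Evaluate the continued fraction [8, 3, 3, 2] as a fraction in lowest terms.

Fold from the inside: start with 2/1.
  3 + 1/2 = 7/2
  3 + 2/7 = 23/7
  8 + 7/23 = 191/23

191/23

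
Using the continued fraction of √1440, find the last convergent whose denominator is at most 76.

√1440 = [37; 1, 17, 1, 74, …] (period length 4).
Convergents:
  p_0/q_0 = 37/1
  p_1/q_1 = 38/1
  p_2/q_2 = 683/18
  p_3/q_3 = 721/19
  p_4/q_4 = 54037/1424
q_3 = 19 ≤ 76 < 1424 = q_4, so the answer is 721/19.

721/19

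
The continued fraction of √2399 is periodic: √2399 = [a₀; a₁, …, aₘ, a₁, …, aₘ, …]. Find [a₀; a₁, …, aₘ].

a₀ = ⌊√2399⌋ = 48.
With m₀=0, d₀=1 and mₖ₊₁ = dₖaₖ − mₖ, dₖ₊₁ = (n − mₖ₊₁²)/dₖ, aₖ₊₁ = ⌊(a₀+mₖ₊₁)/dₖ₊₁⌋:
  k=1: m=48, d=95, a=1
  k=2: m=47, d=2, a=47
  k=3: m=47, d=95, a=1
  k=4: m=48, d=1, a=96
d=1 and a=2a₀=96 at k=4, so the next step gives (m, d) = (48, 95) again — its k=1 value — and the period has length 4.

[48; 1, 47, 1, 96]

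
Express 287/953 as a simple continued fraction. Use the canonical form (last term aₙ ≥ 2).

287 = 0*953 + 287
953 = 3*287 + 92
287 = 3*92 + 11
92 = 8*11 + 4
11 = 2*4 + 3
4 = 1*3 + 1
3 = 3*1 + 0  (stop)
So 287/953 = [0; 3, 3, 8, 2, 1, 3].

[0; 3, 3, 8, 2, 1, 3]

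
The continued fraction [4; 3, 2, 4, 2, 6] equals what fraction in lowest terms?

1909/445

Fold from the inside: start with 6/1.
  2 + 1/6 = 13/6
  4 + 6/13 = 58/13
  2 + 13/58 = 129/58
  3 + 58/129 = 445/129
  4 + 129/445 = 1909/445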